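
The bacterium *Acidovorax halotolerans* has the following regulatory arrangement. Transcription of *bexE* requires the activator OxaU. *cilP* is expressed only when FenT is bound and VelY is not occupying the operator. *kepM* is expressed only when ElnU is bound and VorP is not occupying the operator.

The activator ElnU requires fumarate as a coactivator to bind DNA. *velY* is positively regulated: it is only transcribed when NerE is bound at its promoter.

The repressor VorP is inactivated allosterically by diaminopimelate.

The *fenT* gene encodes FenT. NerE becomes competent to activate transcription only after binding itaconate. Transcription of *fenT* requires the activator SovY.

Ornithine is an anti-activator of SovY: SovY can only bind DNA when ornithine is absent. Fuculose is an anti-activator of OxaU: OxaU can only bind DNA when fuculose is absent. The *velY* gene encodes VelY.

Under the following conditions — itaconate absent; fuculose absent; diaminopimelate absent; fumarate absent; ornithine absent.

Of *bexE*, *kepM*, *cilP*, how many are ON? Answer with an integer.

2

Fuculose is absent, so OxaU is active.
No repressor is bound and OxaU is active, so *bexE* is transcribed.
→ *bexE* is ON.
Diaminopimelate is absent, so VorP is active.
Fumarate is absent, so ElnU is inactive.
With repressor VorP bound, *kepM* is not transcribed.
→ *kepM* is OFF.
Itaconate is absent, so NerE is inactive.
Required activator NerE is absent, so *velY* is not transcribed.
So VelY is not produced.
Ornithine is absent, so SovY is active.
No repressor is bound and SovY is active, so *fenT* is transcribed.
So FenT is produced and active.
No repressor is bound and FenT is active, so *cilP* is transcribed.
→ *cilP* is ON.
2 of the 3 genes are transcribed.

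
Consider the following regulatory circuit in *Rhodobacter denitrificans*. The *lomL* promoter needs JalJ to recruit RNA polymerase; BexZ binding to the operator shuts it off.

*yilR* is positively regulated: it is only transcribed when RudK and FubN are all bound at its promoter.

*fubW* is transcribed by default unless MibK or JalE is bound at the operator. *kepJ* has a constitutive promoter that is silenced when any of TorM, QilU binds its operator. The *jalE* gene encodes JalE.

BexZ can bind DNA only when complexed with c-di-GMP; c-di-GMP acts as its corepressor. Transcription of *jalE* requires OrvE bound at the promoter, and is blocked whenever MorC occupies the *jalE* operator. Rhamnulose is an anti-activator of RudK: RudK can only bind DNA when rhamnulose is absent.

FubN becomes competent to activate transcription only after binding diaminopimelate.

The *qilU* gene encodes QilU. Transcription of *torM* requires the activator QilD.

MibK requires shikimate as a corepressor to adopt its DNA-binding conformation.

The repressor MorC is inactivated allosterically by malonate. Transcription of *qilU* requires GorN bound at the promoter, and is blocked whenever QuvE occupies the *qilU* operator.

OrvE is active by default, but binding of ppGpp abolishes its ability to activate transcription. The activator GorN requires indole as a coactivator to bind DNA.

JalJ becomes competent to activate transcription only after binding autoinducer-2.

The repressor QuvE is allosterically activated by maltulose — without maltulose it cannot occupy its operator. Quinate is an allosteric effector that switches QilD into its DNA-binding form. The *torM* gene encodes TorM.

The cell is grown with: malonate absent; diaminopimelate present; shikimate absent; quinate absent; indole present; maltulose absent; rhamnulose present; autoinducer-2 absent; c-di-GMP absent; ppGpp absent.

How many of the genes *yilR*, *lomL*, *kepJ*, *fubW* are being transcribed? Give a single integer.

Rhamnulose is present, so RudK is inactive.
Diaminopimelate is present, so FubN is active.
Required activator RudK is absent, so *yilR* is not transcribed.
→ *yilR* is OFF.
c-di-GMP is absent, so BexZ is inactive.
Autoinducer-2 is absent, so JalJ is inactive.
Required activator JalJ is absent, so *lomL* is not transcribed.
→ *lomL* is OFF.
Quinate is absent, so QilD is inactive.
Required activator QilD is absent, so *torM* is not transcribed.
So TorM is not produced.
Maltulose is absent, so QuvE is inactive.
Indole is present, so GorN is active.
No repressor is bound and GorN is active, so *qilU* is transcribed.
So QilU is produced and active.
With repressor QilU bound, *kepJ* is not transcribed.
→ *kepJ* is OFF.
Shikimate is absent, so MibK is inactive.
Malonate is absent, so MorC is active.
ppGpp is absent, so OrvE is active.
With repressor MorC bound, *jalE* is not transcribed.
So JalE is not produced.
With no repressor bound, *fubW* is transcribed.
→ *fubW* is ON.
1 of the 4 genes is transcribed.

1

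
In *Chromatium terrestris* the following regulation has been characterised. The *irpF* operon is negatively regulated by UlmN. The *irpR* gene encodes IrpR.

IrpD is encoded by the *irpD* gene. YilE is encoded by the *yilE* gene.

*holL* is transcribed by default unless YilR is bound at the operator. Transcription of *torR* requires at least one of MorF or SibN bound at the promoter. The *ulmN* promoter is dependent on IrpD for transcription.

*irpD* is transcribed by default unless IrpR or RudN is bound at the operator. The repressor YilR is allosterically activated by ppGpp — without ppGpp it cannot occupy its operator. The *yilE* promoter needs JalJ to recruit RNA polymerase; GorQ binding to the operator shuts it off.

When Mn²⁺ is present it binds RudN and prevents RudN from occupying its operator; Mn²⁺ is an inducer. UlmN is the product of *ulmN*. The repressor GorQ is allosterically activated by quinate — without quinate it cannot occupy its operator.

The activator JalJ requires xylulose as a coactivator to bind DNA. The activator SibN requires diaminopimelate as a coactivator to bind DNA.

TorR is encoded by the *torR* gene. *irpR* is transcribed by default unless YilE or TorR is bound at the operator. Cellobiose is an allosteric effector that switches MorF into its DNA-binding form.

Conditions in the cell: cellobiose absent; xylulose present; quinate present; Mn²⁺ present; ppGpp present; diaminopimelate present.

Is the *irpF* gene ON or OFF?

Xylulose is present, so JalJ is active.
Quinate is present, so GorQ is active.
With repressor GorQ bound, *yilE* is not transcribed.
So YilE is not produced.
Cellobiose is absent, so MorF is inactive.
Diaminopimelate is present, so SibN is active.
Activator SibN is present, so *torR* is transcribed.
So TorR is produced and active.
With repressor TorR bound, *irpR* is not transcribed.
So IrpR is not produced.
Mn²⁺ is present, so RudN is inactive.
With no repressor bound, *irpD* is transcribed.
So IrpD is produced and active.
No repressor is bound and IrpD is active, so *ulmN* is transcribed.
So UlmN is produced and active.
With repressor UlmN bound, *irpF* is not transcribed.

OFF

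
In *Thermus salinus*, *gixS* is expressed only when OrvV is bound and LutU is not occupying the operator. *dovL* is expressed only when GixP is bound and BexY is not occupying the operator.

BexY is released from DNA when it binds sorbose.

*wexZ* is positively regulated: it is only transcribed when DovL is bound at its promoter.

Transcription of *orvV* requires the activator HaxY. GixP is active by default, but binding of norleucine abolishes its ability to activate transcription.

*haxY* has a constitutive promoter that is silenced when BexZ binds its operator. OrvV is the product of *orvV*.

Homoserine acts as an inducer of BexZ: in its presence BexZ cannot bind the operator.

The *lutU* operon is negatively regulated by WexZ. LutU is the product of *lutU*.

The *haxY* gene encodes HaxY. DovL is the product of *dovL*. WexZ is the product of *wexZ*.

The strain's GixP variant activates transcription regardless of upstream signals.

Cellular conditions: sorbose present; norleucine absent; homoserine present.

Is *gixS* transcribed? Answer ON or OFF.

Homoserine is present, so BexZ is inactive.
With no repressor bound, *haxY* is transcribed.
So HaxY is produced and active.
No repressor is bound and HaxY is active, so *orvV* is transcribed.
So OrvV is produced and active.
Sorbose is present, so BexY is inactive.
GixP is constitutively active in this strain.
No repressor is bound and GixP is active, so *dovL* is transcribed.
So DovL is produced and active.
No repressor is bound and DovL is active, so *wexZ* is transcribed.
So WexZ is produced and active.
With repressor WexZ bound, *lutU* is not transcribed.
So LutU is not produced.
No repressor is bound and OrvV is active, so *gixS* is transcribed.

ON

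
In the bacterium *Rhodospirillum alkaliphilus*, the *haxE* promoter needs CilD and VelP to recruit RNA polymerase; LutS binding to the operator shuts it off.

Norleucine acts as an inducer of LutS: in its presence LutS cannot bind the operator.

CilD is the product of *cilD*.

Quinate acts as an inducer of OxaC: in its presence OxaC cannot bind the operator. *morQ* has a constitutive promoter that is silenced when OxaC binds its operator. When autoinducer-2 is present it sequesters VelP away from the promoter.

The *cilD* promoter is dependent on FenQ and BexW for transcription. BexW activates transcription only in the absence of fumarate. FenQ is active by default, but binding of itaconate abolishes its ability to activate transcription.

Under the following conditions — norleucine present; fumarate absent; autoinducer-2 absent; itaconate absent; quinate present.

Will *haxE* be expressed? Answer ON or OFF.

Norleucine is present, so LutS is inactive.
Itaconate is absent, so FenQ is active.
Fumarate is absent, so BexW is active.
No repressor is bound and FenQ and BexW are active, so *cilD* is transcribed.
So CilD is produced and active.
Autoinducer-2 is absent, so VelP is active.
No repressor is bound and CilD and VelP are active, so *haxE* is transcribed.

ON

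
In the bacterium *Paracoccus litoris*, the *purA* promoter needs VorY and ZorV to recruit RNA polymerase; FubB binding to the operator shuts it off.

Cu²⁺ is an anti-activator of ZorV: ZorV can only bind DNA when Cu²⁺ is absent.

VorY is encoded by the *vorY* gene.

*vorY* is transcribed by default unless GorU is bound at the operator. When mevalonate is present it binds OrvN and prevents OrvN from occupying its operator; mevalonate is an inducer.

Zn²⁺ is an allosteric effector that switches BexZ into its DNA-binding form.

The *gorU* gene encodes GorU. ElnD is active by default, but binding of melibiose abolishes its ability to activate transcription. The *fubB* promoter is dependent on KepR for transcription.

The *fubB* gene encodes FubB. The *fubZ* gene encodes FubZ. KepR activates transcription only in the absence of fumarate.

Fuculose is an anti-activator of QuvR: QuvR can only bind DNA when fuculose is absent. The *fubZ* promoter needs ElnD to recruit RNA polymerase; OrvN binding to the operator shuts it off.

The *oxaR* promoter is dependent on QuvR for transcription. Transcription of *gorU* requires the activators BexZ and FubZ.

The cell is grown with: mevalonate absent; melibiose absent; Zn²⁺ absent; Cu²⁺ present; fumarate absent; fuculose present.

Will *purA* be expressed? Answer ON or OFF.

OFF

Zn²⁺ is absent, so BexZ is inactive.
Melibiose is absent, so ElnD is active.
Mevalonate is absent, so OrvN is active.
With repressor OrvN bound, *fubZ* is not transcribed.
So FubZ is not produced.
Required activator BexZ is absent, so *gorU* is not transcribed.
So GorU is not produced.
With no repressor bound, *vorY* is transcribed.
So VorY is produced and active.
Cu²⁺ is present, so ZorV is inactive.
Fumarate is absent, so KepR is active.
No repressor is bound and KepR is active, so *fubB* is transcribed.
So FubB is produced and active.
With repressor FubB bound, *purA* is not transcribed.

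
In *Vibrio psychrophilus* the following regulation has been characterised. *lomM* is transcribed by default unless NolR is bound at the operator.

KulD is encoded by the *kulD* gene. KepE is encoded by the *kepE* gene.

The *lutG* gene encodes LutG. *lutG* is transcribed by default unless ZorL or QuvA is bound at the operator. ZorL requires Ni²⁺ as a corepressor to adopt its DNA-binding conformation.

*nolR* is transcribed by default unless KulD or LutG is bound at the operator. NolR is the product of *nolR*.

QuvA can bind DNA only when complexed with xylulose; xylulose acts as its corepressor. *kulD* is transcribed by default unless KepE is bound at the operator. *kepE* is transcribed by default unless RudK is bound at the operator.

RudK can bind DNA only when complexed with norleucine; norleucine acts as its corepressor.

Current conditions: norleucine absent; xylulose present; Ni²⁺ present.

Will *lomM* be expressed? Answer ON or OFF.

OFF

Norleucine is absent, so RudK is inactive.
With no repressor bound, *kepE* is transcribed.
So KepE is produced and active.
With repressor KepE bound, *kulD* is not transcribed.
So KulD is not produced.
Ni²⁺ is present, so ZorL is active.
Xylulose is present, so QuvA is active.
With repressor ZorL bound, *lutG* is not transcribed.
So LutG is not produced.
With no repressor bound, *nolR* is transcribed.
So NolR is produced and active.
With repressor NolR bound, *lomM* is not transcribed.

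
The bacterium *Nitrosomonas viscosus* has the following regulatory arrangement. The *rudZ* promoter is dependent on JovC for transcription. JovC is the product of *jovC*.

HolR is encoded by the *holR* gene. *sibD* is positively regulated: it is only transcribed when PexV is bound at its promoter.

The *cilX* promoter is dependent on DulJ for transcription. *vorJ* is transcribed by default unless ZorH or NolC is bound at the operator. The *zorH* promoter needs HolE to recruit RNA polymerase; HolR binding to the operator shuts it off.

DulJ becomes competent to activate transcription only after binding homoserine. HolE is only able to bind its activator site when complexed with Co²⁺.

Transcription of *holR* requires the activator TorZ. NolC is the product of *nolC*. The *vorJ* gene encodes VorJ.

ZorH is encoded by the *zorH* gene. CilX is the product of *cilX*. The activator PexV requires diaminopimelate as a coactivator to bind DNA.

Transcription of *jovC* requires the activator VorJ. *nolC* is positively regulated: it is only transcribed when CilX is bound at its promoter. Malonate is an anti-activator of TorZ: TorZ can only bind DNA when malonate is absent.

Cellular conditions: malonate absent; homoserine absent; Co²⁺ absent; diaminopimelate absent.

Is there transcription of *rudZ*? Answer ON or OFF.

ON

Malonate is absent, so TorZ is active.
No repressor is bound and TorZ is active, so *holR* is transcribed.
So HolR is produced and active.
Co²⁺ is absent, so HolE is inactive.
With repressor HolR bound, *zorH* is not transcribed.
So ZorH is not produced.
Homoserine is absent, so DulJ is inactive.
Required activator DulJ is absent, so *cilX* is not transcribed.
So CilX is not produced.
Required activator CilX is absent, so *nolC* is not transcribed.
So NolC is not produced.
With no repressor bound, *vorJ* is transcribed.
So VorJ is produced and active.
No repressor is bound and VorJ is active, so *jovC* is transcribed.
So JovC is produced and active.
No repressor is bound and JovC is active, so *rudZ* is transcribed.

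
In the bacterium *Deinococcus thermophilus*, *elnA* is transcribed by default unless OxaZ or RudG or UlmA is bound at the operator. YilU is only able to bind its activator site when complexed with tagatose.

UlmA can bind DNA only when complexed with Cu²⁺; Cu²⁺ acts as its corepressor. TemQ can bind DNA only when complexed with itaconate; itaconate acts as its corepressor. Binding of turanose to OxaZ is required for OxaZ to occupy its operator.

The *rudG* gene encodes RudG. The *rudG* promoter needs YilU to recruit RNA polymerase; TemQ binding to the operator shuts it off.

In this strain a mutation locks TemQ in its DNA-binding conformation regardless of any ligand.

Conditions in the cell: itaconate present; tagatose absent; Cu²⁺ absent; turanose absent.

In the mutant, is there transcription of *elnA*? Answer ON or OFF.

Turanose is absent, so OxaZ is inactive.
Tagatose is absent, so YilU is inactive.
TemQ is constitutively active in this strain.
With repressor TemQ bound, *rudG* is not transcribed.
So RudG is not produced.
Cu²⁺ is absent, so UlmA is inactive.
With no repressor bound, *elnA* is transcribed.

ON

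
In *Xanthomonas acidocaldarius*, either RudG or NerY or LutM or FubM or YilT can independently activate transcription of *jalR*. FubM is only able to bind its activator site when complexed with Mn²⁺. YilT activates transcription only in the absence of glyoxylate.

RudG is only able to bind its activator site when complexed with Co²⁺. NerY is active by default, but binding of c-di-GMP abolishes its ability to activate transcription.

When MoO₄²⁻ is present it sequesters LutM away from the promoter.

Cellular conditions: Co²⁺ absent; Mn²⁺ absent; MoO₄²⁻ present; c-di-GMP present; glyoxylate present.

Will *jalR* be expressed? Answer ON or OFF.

Co²⁺ is absent, so RudG is inactive.
c-di-GMP is present, so NerY is inactive.
MoO₄²⁻ is present, so LutM is inactive.
Mn²⁺ is absent, so FubM is inactive.
Glyoxylate is present, so YilT is inactive.
No activator is available at the *jalR* promoter, so *jalR* is not transcribed.

OFF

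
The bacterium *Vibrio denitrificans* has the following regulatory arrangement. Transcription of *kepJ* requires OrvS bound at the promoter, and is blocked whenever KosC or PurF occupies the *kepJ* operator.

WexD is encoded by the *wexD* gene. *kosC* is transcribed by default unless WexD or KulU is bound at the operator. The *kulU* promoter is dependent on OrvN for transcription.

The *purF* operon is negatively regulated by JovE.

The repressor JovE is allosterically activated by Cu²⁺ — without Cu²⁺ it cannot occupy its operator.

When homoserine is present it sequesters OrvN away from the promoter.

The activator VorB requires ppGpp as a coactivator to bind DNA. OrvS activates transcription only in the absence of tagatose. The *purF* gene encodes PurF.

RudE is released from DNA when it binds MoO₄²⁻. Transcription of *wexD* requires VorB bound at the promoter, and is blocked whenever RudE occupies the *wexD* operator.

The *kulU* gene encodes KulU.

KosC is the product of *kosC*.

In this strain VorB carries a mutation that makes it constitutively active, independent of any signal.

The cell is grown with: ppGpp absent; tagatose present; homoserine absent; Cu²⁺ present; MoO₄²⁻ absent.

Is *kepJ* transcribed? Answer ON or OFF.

MoO₄²⁻ is absent, so RudE is active.
VorB is constitutively active in this strain.
With repressor RudE bound, *wexD* is not transcribed.
So WexD is not produced.
Homoserine is absent, so OrvN is active.
No repressor is bound and OrvN is active, so *kulU* is transcribed.
So KulU is produced and active.
With repressor KulU bound, *kosC* is not transcribed.
So KosC is not produced.
Tagatose is present, so OrvS is inactive.
Cu²⁺ is present, so JovE is active.
With repressor JovE bound, *purF* is not transcribed.
So PurF is not produced.
Required activator OrvS is absent, so *kepJ* is not transcribed.

OFF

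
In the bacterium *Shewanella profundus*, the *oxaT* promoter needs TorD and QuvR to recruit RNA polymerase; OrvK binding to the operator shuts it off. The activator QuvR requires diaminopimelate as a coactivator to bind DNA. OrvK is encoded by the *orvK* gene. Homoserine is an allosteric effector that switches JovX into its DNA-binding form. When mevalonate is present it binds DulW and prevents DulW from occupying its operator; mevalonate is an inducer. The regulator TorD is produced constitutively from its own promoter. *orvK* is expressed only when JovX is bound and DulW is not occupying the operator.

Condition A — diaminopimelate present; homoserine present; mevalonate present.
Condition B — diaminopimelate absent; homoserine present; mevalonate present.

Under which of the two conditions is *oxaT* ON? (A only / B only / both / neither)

neither

Condition A:
TorD is produced constitutively and is active.
Diaminopimelate is present, so QuvR is active.
Homoserine is present, so JovX is active.
Mevalonate is present, so DulW is inactive.
No repressor is bound and JovX is active, so *orvK* is transcribed.
So OrvK is produced and active.
With repressor OrvK bound, *oxaT* is not transcribed.
→ *oxaT* is OFF in A.
Condition B:
TorD is produced constitutively and is active.
Diaminopimelate is absent, so QuvR is inactive.
Homoserine is present, so JovX is active.
Mevalonate is present, so DulW is inactive.
No repressor is bound and JovX is active, so *orvK* is transcribed.
So OrvK is produced and active.
With repressor OrvK bound, *oxaT* is not transcribed.
→ *oxaT* is OFF in B.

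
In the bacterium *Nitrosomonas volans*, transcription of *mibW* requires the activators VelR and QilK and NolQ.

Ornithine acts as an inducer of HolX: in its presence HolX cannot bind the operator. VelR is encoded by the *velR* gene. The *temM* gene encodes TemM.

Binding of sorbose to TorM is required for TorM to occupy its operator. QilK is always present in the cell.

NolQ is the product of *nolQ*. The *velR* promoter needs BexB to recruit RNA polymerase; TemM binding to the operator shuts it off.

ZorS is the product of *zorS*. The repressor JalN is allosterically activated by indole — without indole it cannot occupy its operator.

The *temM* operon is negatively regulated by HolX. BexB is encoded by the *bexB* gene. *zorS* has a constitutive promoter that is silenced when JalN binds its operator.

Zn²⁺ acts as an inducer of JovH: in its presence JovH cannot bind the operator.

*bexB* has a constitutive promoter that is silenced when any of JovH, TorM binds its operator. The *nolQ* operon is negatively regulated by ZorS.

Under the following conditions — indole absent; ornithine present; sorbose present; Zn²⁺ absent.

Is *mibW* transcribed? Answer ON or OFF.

Ornithine is present, so HolX is inactive.
With no repressor bound, *temM* is transcribed.
So TemM is produced and active.
Zn²⁺ is absent, so JovH is active.
Sorbose is present, so TorM is active.
With repressor JovH bound, *bexB* is not transcribed.
So BexB is not produced.
With repressor TemM bound, *velR* is not transcribed.
So VelR is not produced.
QilK is produced constitutively and is active.
Indole is absent, so JalN is inactive.
With no repressor bound, *zorS* is transcribed.
So ZorS is produced and active.
With repressor ZorS bound, *nolQ* is not transcribed.
So NolQ is not produced.
Required activator VelR is absent, so *mibW* is not transcribed.

OFF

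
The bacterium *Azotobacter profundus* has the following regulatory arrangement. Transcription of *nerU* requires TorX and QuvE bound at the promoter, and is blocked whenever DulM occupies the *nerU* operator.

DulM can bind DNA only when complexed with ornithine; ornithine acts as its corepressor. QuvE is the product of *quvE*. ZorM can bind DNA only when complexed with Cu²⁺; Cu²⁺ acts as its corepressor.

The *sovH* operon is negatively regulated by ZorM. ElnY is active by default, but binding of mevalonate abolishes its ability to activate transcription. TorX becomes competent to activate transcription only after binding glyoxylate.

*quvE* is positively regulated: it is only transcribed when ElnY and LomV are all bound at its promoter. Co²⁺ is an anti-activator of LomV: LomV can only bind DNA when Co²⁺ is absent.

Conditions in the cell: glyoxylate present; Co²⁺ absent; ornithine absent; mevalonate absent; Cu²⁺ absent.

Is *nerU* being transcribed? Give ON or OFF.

ON

Glyoxylate is present, so TorX is active.
Ornithine is absent, so DulM is inactive.
Mevalonate is absent, so ElnY is active.
Co²⁺ is absent, so LomV is active.
No repressor is bound and ElnY and LomV are active, so *quvE* is transcribed.
So QuvE is produced and active.
No repressor is bound and TorX and QuvE are active, so *nerU* is transcribed.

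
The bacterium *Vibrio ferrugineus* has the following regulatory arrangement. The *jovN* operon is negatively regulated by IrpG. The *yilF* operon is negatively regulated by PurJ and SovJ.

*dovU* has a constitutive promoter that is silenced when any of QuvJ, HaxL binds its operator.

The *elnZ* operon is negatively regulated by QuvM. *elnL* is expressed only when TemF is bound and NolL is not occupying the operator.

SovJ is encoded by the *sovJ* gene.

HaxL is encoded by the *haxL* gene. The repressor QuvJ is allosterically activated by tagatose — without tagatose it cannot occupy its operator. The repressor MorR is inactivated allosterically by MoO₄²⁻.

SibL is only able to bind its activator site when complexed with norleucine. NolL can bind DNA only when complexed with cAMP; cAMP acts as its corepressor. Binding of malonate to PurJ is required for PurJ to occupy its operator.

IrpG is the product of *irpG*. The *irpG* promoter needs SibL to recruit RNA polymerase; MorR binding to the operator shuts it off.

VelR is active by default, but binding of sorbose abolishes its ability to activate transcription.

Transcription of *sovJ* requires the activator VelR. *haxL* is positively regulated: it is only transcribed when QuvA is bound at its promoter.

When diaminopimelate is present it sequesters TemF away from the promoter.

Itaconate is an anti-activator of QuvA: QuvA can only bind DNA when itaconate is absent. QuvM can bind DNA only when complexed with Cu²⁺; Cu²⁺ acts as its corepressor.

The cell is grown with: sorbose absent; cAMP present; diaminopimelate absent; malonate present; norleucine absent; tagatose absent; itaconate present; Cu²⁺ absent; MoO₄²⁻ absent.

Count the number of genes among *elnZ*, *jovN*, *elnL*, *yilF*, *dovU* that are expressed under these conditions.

Cu²⁺ is absent, so QuvM is inactive.
With no repressor bound, *elnZ* is transcribed.
→ *elnZ* is ON.
Norleucine is absent, so SibL is inactive.
MoO₄²⁻ is absent, so MorR is active.
With repressor MorR bound, *irpG* is not transcribed.
So IrpG is not produced.
With no repressor bound, *jovN* is transcribed.
→ *jovN* is ON.
Diaminopimelate is absent, so TemF is active.
cAMP is present, so NolL is active.
With repressor NolL bound, *elnL* is not transcribed.
→ *elnL* is OFF.
Malonate is present, so PurJ is active.
Sorbose is absent, so VelR is active.
No repressor is bound and VelR is active, so *sovJ* is transcribed.
So SovJ is produced and active.
With repressor PurJ bound, *yilF* is not transcribed.
→ *yilF* is OFF.
Tagatose is absent, so QuvJ is inactive.
Itaconate is present, so QuvA is inactive.
Required activator QuvA is absent, so *haxL* is not transcribed.
So HaxL is not produced.
With no repressor bound, *dovU* is transcribed.
→ *dovU* is ON.
3 of the 5 genes are transcribed.

3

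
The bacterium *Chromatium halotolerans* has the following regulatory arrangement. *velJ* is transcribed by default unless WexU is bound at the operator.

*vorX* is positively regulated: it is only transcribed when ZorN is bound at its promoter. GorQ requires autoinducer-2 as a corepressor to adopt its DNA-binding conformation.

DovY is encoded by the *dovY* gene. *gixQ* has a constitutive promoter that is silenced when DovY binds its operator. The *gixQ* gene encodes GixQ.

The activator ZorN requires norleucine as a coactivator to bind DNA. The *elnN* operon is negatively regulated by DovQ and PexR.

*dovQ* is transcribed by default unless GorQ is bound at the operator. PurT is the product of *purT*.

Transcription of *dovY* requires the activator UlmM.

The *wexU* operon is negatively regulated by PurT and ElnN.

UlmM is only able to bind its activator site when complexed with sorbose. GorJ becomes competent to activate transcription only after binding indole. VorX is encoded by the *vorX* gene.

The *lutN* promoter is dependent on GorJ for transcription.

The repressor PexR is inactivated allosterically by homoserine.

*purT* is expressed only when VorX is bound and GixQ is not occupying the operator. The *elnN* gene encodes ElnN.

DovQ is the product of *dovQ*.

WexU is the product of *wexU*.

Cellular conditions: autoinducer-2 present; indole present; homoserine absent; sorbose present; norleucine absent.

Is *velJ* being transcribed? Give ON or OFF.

OFF

Sorbose is present, so UlmM is active.
No repressor is bound and UlmM is active, so *dovY* is transcribed.
So DovY is produced and active.
With repressor DovY bound, *gixQ* is not transcribed.
So GixQ is not produced.
Norleucine is absent, so ZorN is inactive.
Required activator ZorN is absent, so *vorX* is not transcribed.
So VorX is not produced.
Required activator VorX is absent, so *purT* is not transcribed.
So PurT is not produced.
Autoinducer-2 is present, so GorQ is active.
With repressor GorQ bound, *dovQ* is not transcribed.
So DovQ is not produced.
Homoserine is absent, so PexR is active.
With repressor PexR bound, *elnN* is not transcribed.
So ElnN is not produced.
With no repressor bound, *wexU* is transcribed.
So WexU is produced and active.
With repressor WexU bound, *velJ* is not transcribed.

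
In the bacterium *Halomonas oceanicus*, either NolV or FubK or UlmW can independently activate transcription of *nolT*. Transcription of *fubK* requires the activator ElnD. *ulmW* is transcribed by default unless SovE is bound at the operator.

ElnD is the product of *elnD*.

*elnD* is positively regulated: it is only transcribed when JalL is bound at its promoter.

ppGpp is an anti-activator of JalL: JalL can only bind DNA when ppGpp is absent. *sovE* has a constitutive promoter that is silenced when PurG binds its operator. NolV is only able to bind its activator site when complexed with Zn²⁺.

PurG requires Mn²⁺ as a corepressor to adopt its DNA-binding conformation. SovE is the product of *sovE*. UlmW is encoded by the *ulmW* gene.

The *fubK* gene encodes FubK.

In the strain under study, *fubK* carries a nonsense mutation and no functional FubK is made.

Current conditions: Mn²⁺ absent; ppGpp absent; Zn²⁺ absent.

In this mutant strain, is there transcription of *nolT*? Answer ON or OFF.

OFF

Zn²⁺ is absent, so NolV is inactive.
FubK is non-functional in this strain, so it has no effect.
Mn²⁺ is absent, so PurG is inactive.
With no repressor bound, *sovE* is transcribed.
So SovE is produced and active.
With repressor SovE bound, *ulmW* is not transcribed.
So UlmW is not produced.
No activator is available at the *nolT* promoter, so *nolT* is not transcribed.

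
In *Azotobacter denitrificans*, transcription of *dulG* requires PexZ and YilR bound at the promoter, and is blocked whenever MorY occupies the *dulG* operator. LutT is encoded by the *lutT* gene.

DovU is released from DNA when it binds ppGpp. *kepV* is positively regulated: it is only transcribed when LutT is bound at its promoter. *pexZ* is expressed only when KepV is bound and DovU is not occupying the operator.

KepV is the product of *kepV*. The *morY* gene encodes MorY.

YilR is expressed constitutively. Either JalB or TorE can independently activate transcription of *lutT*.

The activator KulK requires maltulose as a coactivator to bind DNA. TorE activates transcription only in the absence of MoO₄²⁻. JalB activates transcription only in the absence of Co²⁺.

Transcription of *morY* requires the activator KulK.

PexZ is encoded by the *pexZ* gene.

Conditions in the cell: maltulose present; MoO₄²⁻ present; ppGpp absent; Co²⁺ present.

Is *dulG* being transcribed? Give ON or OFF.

OFF

ppGpp is absent, so DovU is active.
Co²⁺ is present, so JalB is inactive.
MoO₄²⁻ is present, so TorE is inactive.
No activator is available at the *lutT* promoter, so *lutT* is not transcribed.
So LutT is not produced.
Required activator LutT is absent, so *kepV* is not transcribed.
So KepV is not produced.
With repressor DovU bound, *pexZ* is not transcribed.
So PexZ is not produced.
Maltulose is present, so KulK is active.
No repressor is bound and KulK is active, so *morY* is transcribed.
So MorY is produced and active.
YilR is produced constitutively and is active.
With repressor MorY bound, *dulG* is not transcribed.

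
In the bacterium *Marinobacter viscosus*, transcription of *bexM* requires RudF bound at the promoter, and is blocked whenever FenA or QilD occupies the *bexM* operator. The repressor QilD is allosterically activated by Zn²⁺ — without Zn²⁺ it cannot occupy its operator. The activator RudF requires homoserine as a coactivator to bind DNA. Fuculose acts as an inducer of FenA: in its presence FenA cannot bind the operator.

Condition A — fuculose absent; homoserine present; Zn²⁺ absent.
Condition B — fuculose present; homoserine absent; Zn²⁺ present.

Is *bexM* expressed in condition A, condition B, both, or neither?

Condition A:
Fuculose is absent, so FenA is active.
Homoserine is present, so RudF is active.
Zn²⁺ is absent, so QilD is inactive.
With repressor FenA bound, *bexM* is not transcribed.
→ *bexM* is OFF in A.
Condition B:
Fuculose is present, so FenA is inactive.
Homoserine is absent, so RudF is inactive.
Zn²⁺ is present, so QilD is active.
With repressor QilD bound, *bexM* is not transcribed.
→ *bexM* is OFF in B.

neither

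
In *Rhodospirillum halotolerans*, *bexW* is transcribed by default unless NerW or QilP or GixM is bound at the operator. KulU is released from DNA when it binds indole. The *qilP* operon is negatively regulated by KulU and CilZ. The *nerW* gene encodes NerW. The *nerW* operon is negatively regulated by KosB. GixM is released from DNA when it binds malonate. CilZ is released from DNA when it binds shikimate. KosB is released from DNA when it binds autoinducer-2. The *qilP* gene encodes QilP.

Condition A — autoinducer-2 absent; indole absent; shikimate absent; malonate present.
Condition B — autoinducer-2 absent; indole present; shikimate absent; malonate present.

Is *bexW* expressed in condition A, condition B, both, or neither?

Condition A:
Autoinducer-2 is absent, so KosB is active.
With repressor KosB bound, *nerW* is not transcribed.
So NerW is not produced.
Indole is absent, so KulU is active.
Shikimate is absent, so CilZ is active.
With repressor KulU bound, *qilP* is not transcribed.
So QilP is not produced.
Malonate is present, so GixM is inactive.
With no repressor bound, *bexW* is transcribed.
→ *bexW* is ON in A.
Condition B:
Autoinducer-2 is absent, so KosB is active.
With repressor KosB bound, *nerW* is not transcribed.
So NerW is not produced.
Indole is present, so KulU is inactive.
Shikimate is absent, so CilZ is active.
With repressor CilZ bound, *qilP* is not transcribed.
So QilP is not produced.
Malonate is present, so GixM is inactive.
With no repressor bound, *bexW* is transcribed.
→ *bexW* is ON in B.

both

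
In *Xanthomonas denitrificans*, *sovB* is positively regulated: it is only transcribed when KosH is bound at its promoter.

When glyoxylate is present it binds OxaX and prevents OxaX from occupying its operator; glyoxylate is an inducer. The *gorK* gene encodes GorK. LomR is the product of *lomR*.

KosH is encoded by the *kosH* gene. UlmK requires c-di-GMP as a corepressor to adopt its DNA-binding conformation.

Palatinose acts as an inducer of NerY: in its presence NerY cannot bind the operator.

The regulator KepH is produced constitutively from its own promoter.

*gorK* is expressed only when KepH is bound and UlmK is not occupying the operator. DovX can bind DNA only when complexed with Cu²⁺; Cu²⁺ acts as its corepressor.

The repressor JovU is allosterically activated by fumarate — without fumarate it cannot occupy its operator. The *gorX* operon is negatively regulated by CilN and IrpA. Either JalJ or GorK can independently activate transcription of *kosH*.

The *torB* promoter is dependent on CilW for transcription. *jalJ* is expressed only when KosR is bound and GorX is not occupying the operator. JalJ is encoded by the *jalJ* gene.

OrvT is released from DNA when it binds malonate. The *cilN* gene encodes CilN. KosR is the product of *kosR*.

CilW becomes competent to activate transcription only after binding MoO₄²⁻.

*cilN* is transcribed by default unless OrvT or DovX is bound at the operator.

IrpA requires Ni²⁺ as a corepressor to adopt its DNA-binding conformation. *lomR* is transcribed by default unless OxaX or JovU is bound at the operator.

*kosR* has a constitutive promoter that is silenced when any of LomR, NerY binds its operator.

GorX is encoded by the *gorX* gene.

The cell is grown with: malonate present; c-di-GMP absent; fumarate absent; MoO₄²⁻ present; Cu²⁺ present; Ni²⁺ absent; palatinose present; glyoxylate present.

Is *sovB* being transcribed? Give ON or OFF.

Malonate is present, so OrvT is inactive.
Cu²⁺ is present, so DovX is active.
With repressor DovX bound, *cilN* is not transcribed.
So CilN is not produced.
Ni²⁺ is absent, so IrpA is inactive.
With no repressor bound, *gorX* is transcribed.
So GorX is produced and active.
Glyoxylate is present, so OxaX is inactive.
Fumarate is absent, so JovU is inactive.
With no repressor bound, *lomR* is transcribed.
So LomR is produced and active.
Palatinose is present, so NerY is inactive.
With repressor LomR bound, *kosR* is not transcribed.
So KosR is not produced.
With repressor GorX bound, *jalJ* is not transcribed.
So JalJ is not produced.
c-di-GMP is absent, so UlmK is inactive.
KepH is produced constitutively and is active.
No repressor is bound and KepH is active, so *gorK* is transcribed.
So GorK is produced and active.
Activator GorK is present, so *kosH* is transcribed.
So KosH is produced and active.
No repressor is bound and KosH is active, so *sovB* is transcribed.

ON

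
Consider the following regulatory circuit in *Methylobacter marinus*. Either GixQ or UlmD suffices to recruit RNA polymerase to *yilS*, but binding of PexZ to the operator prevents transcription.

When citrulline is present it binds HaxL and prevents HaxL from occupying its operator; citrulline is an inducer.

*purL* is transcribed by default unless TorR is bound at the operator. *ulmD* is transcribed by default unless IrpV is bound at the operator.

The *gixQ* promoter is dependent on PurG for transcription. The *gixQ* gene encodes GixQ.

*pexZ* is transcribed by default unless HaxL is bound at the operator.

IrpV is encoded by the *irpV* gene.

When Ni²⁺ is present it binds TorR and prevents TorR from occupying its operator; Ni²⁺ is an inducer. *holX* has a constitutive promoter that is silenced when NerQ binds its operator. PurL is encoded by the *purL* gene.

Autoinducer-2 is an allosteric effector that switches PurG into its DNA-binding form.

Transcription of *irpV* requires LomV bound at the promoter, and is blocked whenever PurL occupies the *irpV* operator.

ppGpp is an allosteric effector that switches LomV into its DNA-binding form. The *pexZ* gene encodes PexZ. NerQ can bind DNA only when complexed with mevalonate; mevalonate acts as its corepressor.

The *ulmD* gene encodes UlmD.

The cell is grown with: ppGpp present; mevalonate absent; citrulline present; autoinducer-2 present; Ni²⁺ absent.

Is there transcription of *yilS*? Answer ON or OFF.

Citrulline is present, so HaxL is inactive.
With no repressor bound, *pexZ* is transcribed.
So PexZ is produced and active.
Autoinducer-2 is present, so PurG is active.
No repressor is bound and PurG is active, so *gixQ* is transcribed.
So GixQ is produced and active.
Ni²⁺ is absent, so TorR is active.
With repressor TorR bound, *purL* is not transcribed.
So PurL is not produced.
ppGpp is present, so LomV is active.
No repressor is bound and LomV is active, so *irpV* is transcribed.
So IrpV is produced and active.
With repressor IrpV bound, *ulmD* is not transcribed.
So UlmD is not produced.
With repressor PexZ bound, *yilS* is not transcribed.

OFF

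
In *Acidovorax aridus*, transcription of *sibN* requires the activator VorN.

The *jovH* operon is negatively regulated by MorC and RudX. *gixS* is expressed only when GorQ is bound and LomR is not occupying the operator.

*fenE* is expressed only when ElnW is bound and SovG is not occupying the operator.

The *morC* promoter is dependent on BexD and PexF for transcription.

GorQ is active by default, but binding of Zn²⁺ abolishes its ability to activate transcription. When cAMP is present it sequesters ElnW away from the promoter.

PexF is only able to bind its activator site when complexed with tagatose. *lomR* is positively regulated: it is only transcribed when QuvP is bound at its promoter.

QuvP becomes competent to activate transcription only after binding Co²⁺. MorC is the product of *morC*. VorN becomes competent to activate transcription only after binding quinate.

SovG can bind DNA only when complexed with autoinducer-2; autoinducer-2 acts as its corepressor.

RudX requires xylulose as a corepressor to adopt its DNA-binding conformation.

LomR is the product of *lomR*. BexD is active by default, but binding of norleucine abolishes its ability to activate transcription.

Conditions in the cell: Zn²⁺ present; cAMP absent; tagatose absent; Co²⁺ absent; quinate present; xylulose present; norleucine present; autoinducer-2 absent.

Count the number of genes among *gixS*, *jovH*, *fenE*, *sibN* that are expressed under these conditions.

Co²⁺ is absent, so QuvP is inactive.
Required activator QuvP is absent, so *lomR* is not transcribed.
So LomR is not produced.
Zn²⁺ is present, so GorQ is inactive.
Required activator GorQ is absent, so *gixS* is not transcribed.
→ *gixS* is OFF.
Norleucine is present, so BexD is inactive.
Tagatose is absent, so PexF is inactive.
Required activator BexD is absent, so *morC* is not transcribed.
So MorC is not produced.
Xylulose is present, so RudX is active.
With repressor RudX bound, *jovH* is not transcribed.
→ *jovH* is OFF.
Autoinducer-2 is absent, so SovG is inactive.
cAMP is absent, so ElnW is active.
No repressor is bound and ElnW is active, so *fenE* is transcribed.
→ *fenE* is ON.
Quinate is present, so VorN is active.
No repressor is bound and VorN is active, so *sibN* is transcribed.
→ *sibN* is ON.
2 of the 4 genes are transcribed.

2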